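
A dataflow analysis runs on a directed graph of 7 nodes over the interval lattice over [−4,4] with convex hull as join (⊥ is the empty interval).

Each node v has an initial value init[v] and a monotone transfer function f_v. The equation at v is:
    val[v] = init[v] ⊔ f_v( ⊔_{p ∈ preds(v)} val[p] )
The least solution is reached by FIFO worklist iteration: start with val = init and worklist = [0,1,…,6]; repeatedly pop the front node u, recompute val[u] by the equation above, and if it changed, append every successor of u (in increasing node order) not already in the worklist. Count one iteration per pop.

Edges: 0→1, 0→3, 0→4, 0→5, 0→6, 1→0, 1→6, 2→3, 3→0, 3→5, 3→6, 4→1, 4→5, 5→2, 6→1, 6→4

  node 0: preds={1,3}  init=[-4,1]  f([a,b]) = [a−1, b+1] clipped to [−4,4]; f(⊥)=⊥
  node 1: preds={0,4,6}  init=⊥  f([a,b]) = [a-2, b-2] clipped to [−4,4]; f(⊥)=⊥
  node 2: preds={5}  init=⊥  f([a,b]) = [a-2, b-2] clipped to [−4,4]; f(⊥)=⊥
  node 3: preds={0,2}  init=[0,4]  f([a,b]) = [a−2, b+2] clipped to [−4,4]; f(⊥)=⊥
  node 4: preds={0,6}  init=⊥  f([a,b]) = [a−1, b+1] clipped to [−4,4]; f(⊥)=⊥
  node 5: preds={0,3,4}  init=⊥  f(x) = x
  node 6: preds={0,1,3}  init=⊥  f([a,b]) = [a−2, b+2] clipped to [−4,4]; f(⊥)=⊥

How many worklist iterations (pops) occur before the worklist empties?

12

Iteration log — 12 steps:
  step 1. node 0  ⊔preds=[0,4]  new=[-4,4]  old=[-4,1]  +wl: 
  step 2. node 1  ⊔preds=[-4,4]  new=[-4,2]  old=⊥  +wl: 0
  step 3. node 2  ⊔preds=⊥  new=⊥  stable
  step 4. node 3  ⊔preds=[-4,4]  new=[-4,4]  old=[0,4]  +wl: 
  step 5. node 4  ⊔preds=[-4,4]  new=[-4,4]  old=⊥  +wl: 1
  step 6. node 5  ⊔preds=[-4,4]  new=[-4,4]  old=⊥  +wl: 2
  step 7. node 6  ⊔preds=[-4,4]  new=[-4,4]  old=⊥  +wl: 4
  step 8. node 0  ⊔preds=[-4,4]  new=[-4,4]  stable
  step 9. node 1  ⊔preds=[-4,4]  new=[-4,2]  stable
  step 10. node 2  ⊔preds=[-4,4]  new=[-4,2]  old=⊥  +wl: 3
  step 11. node 4  ⊔preds=[-4,4]  new=[-4,4]  stable
  step 12. node 3  ⊔preds=[-4,4]  new=[-4,4]  stable

Least fixpoint reached:
  node 0: [-4,4]
  node 1: [-4,2]
  node 2: [-4,2]
  node 3: [-4,4]
  node 4: [-4,4]
  node 5: [-4,4]
  node 6: [-4,4]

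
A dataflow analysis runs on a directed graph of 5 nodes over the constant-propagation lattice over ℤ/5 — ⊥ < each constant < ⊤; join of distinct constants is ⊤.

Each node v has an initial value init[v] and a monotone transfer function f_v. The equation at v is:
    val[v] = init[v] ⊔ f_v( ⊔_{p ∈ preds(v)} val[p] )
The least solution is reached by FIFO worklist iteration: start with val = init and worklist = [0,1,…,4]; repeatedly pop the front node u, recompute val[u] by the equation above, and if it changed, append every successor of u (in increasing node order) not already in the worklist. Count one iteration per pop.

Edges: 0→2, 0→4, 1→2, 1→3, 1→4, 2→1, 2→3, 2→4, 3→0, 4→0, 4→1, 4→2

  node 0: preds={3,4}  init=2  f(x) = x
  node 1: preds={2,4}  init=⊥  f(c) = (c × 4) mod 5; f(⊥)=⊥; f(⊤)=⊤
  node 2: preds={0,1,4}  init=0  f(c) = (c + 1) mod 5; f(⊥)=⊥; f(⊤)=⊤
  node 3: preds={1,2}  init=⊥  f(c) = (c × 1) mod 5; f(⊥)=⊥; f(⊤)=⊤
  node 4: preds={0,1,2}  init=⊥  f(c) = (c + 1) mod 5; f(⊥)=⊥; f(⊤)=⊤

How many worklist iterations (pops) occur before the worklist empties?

Trace (10 dequeues):
  [1] u=0 | in ⊥ | out 2 | ==
  [2] u=1 | in 0 | out 0 | prev ⊥ | push {}
  [3] u=2 | in ⊤ | out ⊤ | prev 0 | push {1}
  [4] u=3 | in ⊤ | out ⊤ | prev ⊥ | push {0}
  [5] u=4 | in ⊤ | out ⊤ | prev ⊥ | push {2}
  [6] u=1 | in ⊤ | out ⊤ | prev 0 | push {3,4}
  [7] u=0 | in ⊤ | out ⊤ | prev 2 | push {}
  [8] u=2 | in ⊤ | out ⊤ | ==
  [9] u=3 | in ⊤ | out ⊤ | ==
  [10] u=4 | in ⊤ | out ⊤ | ==

Converged values:
  [0] ⊤
  [1] ⊤
  [2] ⊤
  [3] ⊤
  [4] ⊤

10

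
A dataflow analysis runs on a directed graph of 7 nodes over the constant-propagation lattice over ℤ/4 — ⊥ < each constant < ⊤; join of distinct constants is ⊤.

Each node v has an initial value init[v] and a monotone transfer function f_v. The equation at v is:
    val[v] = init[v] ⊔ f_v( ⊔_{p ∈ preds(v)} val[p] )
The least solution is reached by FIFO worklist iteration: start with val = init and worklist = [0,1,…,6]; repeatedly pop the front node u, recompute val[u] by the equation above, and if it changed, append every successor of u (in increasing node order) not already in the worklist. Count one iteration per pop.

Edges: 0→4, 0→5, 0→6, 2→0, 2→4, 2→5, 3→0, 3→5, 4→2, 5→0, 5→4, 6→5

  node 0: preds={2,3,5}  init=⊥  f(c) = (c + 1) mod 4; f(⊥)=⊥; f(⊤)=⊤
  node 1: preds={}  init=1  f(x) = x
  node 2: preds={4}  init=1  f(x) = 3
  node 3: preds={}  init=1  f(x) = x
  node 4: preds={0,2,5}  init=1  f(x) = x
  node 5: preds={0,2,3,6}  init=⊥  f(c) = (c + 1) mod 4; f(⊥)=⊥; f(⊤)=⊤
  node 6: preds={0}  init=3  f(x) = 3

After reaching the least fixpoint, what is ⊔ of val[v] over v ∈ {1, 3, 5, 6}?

Worklist (12 pops):
  #1 pop 0: in=1 → 2 (was ⊥); enqueue []
  #2 pop 1: in=⊥ → 1 (no change)
  #3 pop 2: in=1 → ⊤ (was 1); enqueue [0]
  #4 pop 3: in=⊥ → 1 (no change)
  #5 pop 4: in=⊤ → ⊤ (was 1); enqueue [2]
  #6 pop 5: in=⊤ → ⊤ (was ⊥); enqueue [4]
  #7 pop 6: in=2 → 3 (no change)
  #8 pop 0: in=⊤ → ⊤ (was 2); enqueue [5,6]
  #9 pop 2: in=⊤ → ⊤ (no change)
  #10 pop 4: in=⊤ → ⊤ (no change)
  #11 pop 5: in=⊤ → ⊤ (no change)
  #12 pop 6: in=⊤ → 3 (no change)

Fixpoint:
  val[0] = ⊤
  val[1] = 1
  val[2] = ⊤
  val[3] = 1
  val[4] = ⊤
  val[5] = ⊤
  val[6] = 3

⊤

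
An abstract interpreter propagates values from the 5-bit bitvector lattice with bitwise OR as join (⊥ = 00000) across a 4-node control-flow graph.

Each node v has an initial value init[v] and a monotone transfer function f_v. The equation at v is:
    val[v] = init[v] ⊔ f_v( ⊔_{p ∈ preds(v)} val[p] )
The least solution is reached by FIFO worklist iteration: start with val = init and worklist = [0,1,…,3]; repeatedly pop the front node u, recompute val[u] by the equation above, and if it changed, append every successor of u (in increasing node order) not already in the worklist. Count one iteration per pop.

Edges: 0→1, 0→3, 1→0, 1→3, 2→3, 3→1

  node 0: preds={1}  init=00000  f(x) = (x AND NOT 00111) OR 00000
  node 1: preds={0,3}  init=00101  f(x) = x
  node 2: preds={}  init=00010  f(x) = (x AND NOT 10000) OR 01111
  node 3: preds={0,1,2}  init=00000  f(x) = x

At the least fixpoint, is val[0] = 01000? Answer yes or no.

Iteration log — 8 steps:
  step 1. node 0  ⊔preds=00101  new=00000  stable
  step 2. node 1  ⊔preds=00000  new=00101  stable
  step 3. node 2  ⊔preds=00000  new=01111  old=00010  +wl: 
  step 4. node 3  ⊔preds=01111  new=01111  old=00000  +wl: 1
  step 5. node 1  ⊔preds=01111  new=01111  old=00101  +wl: 0,3
  step 6. node 0  ⊔preds=01111  new=01000  old=00000  +wl: 1
  step 7. node 3  ⊔preds=01111  new=01111  stable
  step 8. node 1  ⊔preds=01111  new=01111  stable

Least fixpoint reached:
  node 0: 01000
  node 1: 01111
  node 2: 01111
  node 3: 01111

yes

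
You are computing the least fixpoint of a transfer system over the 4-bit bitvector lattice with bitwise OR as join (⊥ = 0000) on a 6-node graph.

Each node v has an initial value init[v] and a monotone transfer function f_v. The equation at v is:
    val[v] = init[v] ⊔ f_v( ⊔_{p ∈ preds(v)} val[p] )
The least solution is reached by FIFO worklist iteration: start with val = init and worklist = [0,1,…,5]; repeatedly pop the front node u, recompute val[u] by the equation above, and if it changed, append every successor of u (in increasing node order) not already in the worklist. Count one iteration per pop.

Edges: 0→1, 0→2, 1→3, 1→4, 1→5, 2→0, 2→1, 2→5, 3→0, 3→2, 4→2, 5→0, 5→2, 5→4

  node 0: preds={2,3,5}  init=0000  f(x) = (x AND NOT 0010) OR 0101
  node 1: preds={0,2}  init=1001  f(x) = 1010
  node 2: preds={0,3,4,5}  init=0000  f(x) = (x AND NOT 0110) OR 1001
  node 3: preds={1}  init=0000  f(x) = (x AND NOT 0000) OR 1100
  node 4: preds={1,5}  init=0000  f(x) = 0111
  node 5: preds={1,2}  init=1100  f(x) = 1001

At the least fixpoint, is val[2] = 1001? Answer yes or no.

Worklist (10 pops):
  #1 pop 0: in=1100 → 1101 (was 0000); enqueue []
  #2 pop 1: in=1101 → 1011 (was 1001); enqueue []
  #3 pop 2: in=1101 → 1001 (was 0000); enqueue [0,1]
  #4 pop 3: in=1011 → 1111 (was 0000); enqueue [2]
  #5 pop 4: in=1111 → 0111 (was 0000); enqueue []
  #6 pop 5: in=1011 → 1101 (was 1100); enqueue [4]
  #7 pop 0: in=1111 → 1101 (no change)
  #8 pop 1: in=1101 → 1011 (no change)
  #9 pop 2: in=1111 → 1001 (no change)
  #10 pop 4: in=1111 → 0111 (no change)

Fixpoint:
  val[0] = 1101
  val[1] = 1011
  val[2] = 1001
  val[3] = 1111
  val[4] = 0111
  val[5] = 1101

yes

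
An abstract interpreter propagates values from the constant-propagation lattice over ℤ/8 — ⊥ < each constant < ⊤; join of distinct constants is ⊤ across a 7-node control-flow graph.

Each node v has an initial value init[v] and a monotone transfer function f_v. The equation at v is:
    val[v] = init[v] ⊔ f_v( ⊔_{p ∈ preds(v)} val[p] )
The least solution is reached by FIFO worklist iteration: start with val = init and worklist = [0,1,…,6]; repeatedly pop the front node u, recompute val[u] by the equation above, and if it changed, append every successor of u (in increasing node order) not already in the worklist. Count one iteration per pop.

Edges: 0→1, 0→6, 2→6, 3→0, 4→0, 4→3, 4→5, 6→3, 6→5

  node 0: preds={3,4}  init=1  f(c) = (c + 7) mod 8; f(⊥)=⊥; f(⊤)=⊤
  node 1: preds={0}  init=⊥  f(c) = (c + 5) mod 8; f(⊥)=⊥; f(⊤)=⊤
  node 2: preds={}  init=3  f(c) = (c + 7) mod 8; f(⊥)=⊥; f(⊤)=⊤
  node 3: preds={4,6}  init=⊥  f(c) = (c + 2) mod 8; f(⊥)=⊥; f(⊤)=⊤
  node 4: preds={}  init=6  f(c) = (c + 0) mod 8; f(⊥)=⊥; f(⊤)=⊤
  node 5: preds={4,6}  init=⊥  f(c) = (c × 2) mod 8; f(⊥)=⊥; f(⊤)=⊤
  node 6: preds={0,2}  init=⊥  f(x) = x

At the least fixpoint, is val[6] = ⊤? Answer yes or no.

Worklist (11 pops):
  #1 pop 0: in=6 → ⊤ (was 1); enqueue []
  #2 pop 1: in=⊤ → ⊤ (was ⊥); enqueue []
  #3 pop 2: in=⊥ → 3 (no change)
  #4 pop 3: in=6 → 0 (was ⊥); enqueue [0]
  #5 pop 4: in=⊥ → 6 (no change)
  #6 pop 5: in=6 → 4 (was ⊥); enqueue []
  #7 pop 6: in=⊤ → ⊤ (was ⊥); enqueue [3,5]
  #8 pop 0: in=⊤ → ⊤ (no change)
  #9 pop 3: in=⊤ → ⊤ (was 0); enqueue [0]
  #10 pop 5: in=⊤ → ⊤ (was 4); enqueue []
  #11 pop 0: in=⊤ → ⊤ (no change)

Fixpoint:
  val[0] = ⊤
  val[1] = ⊤
  val[2] = 3
  val[3] = ⊤
  val[4] = 6
  val[5] = ⊤
  val[6] = ⊤

yes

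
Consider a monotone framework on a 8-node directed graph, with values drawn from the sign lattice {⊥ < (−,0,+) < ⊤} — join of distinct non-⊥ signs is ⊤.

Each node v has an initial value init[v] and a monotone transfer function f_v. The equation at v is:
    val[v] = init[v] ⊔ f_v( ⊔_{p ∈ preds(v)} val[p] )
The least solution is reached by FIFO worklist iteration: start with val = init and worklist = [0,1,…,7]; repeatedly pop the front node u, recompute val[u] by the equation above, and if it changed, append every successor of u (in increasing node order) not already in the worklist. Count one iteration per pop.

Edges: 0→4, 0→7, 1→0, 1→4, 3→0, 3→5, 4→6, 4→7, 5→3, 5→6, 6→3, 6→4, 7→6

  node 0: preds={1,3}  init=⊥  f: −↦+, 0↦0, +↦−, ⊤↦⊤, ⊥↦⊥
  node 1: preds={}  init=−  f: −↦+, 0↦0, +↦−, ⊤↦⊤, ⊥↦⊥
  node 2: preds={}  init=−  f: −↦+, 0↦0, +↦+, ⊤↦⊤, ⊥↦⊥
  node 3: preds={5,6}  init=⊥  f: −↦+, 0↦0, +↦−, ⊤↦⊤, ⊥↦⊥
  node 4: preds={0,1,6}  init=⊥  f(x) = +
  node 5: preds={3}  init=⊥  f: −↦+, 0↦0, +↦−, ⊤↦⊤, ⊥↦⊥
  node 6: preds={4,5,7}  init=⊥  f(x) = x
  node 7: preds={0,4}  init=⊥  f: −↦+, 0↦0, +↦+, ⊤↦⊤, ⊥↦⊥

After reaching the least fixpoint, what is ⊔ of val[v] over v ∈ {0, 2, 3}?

Worklist (15 pops):
  #1 pop 0: in=− → + (was ⊥); enqueue []
  #2 pop 1: in=⊥ → − (no change)
  #3 pop 2: in=⊥ → − (no change)
  #4 pop 3: in=⊥ → ⊥ (no change)
  #5 pop 4: in=⊤ → + (was ⊥); enqueue []
  #6 pop 5: in=⊥ → ⊥ (no change)
  #7 pop 6: in=+ → + (was ⊥); enqueue [3,4]
  #8 pop 7: in=+ → + (was ⊥); enqueue [6]
  #9 pop 3: in=+ → − (was ⊥); enqueue [0,5]
  #10 pop 4: in=⊤ → + (no change)
  #11 pop 6: in=+ → + (no change)
  #12 pop 0: in=− → + (no change)
  #13 pop 5: in=− → + (was ⊥); enqueue [3,6]
  #14 pop 3: in=+ → − (no change)
  #15 pop 6: in=+ → + (no change)

Fixpoint:
  val[0] = +
  val[1] = −
  val[2] = −
  val[3] = −
  val[4] = +
  val[5] = +
  val[6] = +
  val[7] = +

⊤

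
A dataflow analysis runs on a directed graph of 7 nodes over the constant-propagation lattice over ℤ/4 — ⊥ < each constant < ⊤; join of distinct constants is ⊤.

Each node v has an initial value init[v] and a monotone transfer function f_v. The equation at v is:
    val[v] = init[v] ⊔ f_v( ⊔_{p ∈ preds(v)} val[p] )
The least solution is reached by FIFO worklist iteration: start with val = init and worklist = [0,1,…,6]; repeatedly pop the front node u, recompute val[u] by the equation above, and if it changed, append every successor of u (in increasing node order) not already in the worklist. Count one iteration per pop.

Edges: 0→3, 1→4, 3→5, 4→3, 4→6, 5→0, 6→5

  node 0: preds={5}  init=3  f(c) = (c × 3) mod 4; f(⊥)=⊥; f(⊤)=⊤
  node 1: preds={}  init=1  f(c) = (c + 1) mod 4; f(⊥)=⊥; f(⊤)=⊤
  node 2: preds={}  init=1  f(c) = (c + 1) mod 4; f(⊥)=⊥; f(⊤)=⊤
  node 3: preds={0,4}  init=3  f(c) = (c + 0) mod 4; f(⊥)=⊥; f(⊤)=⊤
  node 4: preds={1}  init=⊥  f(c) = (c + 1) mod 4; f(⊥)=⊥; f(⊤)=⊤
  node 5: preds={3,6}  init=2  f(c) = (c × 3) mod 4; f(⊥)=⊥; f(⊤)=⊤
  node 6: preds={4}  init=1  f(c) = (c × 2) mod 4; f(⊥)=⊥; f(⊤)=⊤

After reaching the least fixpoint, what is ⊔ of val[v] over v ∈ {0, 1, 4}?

⊤

Worklist (10 pops):
  #1 pop 0: in=2 → ⊤ (was 3); enqueue []
  #2 pop 1: in=⊥ → 1 (no change)
  #3 pop 2: in=⊥ → 1 (no change)
  #4 pop 3: in=⊤ → ⊤ (was 3); enqueue []
  #5 pop 4: in=1 → 2 (was ⊥); enqueue [3]
  #6 pop 5: in=⊤ → ⊤ (was 2); enqueue [0]
  #7 pop 6: in=2 → ⊤ (was 1); enqueue [5]
  #8 pop 3: in=⊤ → ⊤ (no change)
  #9 pop 0: in=⊤ → ⊤ (no change)
  #10 pop 5: in=⊤ → ⊤ (no change)

Fixpoint:
  val[0] = ⊤
  val[1] = 1
  val[2] = 1
  val[3] = ⊤
  val[4] = 2
  val[5] = ⊤
  val[6] = ⊤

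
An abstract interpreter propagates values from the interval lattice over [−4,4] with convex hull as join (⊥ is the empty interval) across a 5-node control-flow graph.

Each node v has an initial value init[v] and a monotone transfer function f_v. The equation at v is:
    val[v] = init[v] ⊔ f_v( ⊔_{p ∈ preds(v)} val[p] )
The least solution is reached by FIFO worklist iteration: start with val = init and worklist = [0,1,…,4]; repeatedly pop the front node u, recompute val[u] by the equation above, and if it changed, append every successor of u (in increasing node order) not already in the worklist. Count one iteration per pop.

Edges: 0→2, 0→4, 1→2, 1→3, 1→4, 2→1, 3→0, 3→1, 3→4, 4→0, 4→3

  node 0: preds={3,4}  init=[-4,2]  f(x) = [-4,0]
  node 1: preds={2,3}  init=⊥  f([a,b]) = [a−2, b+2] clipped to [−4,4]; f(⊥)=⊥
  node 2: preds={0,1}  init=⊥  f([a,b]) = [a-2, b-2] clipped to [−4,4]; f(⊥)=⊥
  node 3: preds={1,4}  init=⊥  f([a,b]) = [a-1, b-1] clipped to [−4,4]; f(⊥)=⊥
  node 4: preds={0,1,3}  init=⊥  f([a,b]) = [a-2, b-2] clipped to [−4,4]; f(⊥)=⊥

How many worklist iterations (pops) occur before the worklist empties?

Iteration log — 23 steps:
  step 1. node 0  ⊔preds=⊥  new=[-4,2]  stable
  step 2. node 1  ⊔preds=⊥  new=⊥  stable
  step 3. node 2  ⊔preds=[-4,2]  new=[-4,0]  old=⊥  +wl: 1
  step 4. node 3  ⊔preds=⊥  new=⊥  stable
  step 5. node 4  ⊔preds=[-4,2]  new=[-4,0]  old=⊥  +wl: 0,3
  step 6. node 1  ⊔preds=[-4,0]  new=[-4,2]  old=⊥  +wl: 2,4
  step 7. node 0  ⊔preds=[-4,0]  new=[-4,2]  stable
  step 8. node 3  ⊔preds=[-4,2]  new=[-4,1]  old=⊥  +wl: 0,1
  step 9. node 2  ⊔preds=[-4,2]  new=[-4,0]  stable
  step 10. node 4  ⊔preds=[-4,2]  new=[-4,0]  stable
  step 11. node 0  ⊔preds=[-4,1]  new=[-4,2]  stable
  step 12. node 1  ⊔preds=[-4,1]  new=[-4,3]  old=[-4,2]  +wl: 2,3,4
  step 13. node 2  ⊔preds=[-4,3]  new=[-4,1]  old=[-4,0]  +wl: 1
  step 14. node 3  ⊔preds=[-4,3]  new=[-4,2]  old=[-4,1]  +wl: 0
  step 15. node 4  ⊔preds=[-4,3]  new=[-4,1]  old=[-4,0]  +wl: 3
  step 16. node 1  ⊔preds=[-4,2]  new=[-4,4]  old=[-4,3]  +wl: 2,4
  step 17. node 0  ⊔preds=[-4,2]  new=[-4,2]  stable
  step 18. node 3  ⊔preds=[-4,4]  new=[-4,3]  old=[-4,2]  +wl: 0,1
  step 19. node 2  ⊔preds=[-4,4]  new=[-4,2]  old=[-4,1]  +wl: 
  step 20. node 4  ⊔preds=[-4,4]  new=[-4,2]  old=[-4,1]  +wl: 3
  step 21. node 0  ⊔preds=[-4,3]  new=[-4,2]  stable
  step 22. node 1  ⊔preds=[-4,3]  new=[-4,4]  stable
  step 23. node 3  ⊔preds=[-4,4]  new=[-4,3]  stable

Least fixpoint reached:
  node 0: [-4,2]
  node 1: [-4,4]
  node 2: [-4,2]
  node 3: [-4,3]
  node 4: [-4,2]

23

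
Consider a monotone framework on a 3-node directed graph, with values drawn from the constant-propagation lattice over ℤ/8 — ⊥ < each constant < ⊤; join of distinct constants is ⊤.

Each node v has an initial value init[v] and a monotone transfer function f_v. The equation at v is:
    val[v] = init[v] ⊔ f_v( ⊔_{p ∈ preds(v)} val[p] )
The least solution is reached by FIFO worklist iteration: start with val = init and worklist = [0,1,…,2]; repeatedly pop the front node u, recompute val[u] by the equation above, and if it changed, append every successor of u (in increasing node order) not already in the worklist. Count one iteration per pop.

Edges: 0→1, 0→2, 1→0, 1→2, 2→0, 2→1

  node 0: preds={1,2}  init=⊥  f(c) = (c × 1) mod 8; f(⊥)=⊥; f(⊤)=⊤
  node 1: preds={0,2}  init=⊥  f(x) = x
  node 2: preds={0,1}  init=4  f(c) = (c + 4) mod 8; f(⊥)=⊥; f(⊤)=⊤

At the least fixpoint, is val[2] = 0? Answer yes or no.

Iteration log — 7 steps:
  step 1. node 0  ⊔preds=4  new=4  old=⊥  +wl: 
  step 2. node 1  ⊔preds=4  new=4  old=⊥  +wl: 0
  step 3. node 2  ⊔preds=4  new=⊤  old=4  +wl: 1
  step 4. node 0  ⊔preds=⊤  new=⊤  old=4  +wl: 2
  step 5. node 1  ⊔preds=⊤  new=⊤  old=4  +wl: 0
  step 6. node 2  ⊔preds=⊤  new=⊤  stable
  step 7. node 0  ⊔preds=⊤  new=⊤  stable

Least fixpoint reached:
  node 0: ⊤
  node 1: ⊤
  node 2: ⊤

no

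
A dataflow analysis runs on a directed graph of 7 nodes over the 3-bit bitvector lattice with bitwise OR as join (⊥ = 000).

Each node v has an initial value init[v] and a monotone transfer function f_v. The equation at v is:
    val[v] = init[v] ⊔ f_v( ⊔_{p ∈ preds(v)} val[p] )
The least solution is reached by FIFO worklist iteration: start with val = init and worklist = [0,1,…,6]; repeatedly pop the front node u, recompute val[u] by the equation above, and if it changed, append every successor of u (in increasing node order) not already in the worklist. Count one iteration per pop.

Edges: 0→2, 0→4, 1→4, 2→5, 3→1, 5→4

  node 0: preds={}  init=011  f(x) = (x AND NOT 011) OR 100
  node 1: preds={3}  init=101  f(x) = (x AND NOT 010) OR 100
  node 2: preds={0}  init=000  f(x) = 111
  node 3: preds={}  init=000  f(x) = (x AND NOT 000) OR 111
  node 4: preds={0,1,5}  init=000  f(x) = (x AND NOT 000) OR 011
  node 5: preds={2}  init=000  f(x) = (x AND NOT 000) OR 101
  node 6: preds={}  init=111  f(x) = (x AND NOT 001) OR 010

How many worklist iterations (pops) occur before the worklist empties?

Worklist (9 pops):
  #1 pop 0: in=000 → 111 (was 011); enqueue []
  #2 pop 1: in=000 → 101 (no change)
  #3 pop 2: in=111 → 111 (was 000); enqueue []
  #4 pop 3: in=000 → 111 (was 000); enqueue [1]
  #5 pop 4: in=111 → 111 (was 000); enqueue []
  #6 pop 5: in=111 → 111 (was 000); enqueue [4]
  #7 pop 6: in=000 → 111 (no change)
  #8 pop 1: in=111 → 101 (no change)
  #9 pop 4: in=111 → 111 (no change)

Fixpoint:
  val[0] = 111
  val[1] = 101
  val[2] = 111
  val[3] = 111
  val[4] = 111
  val[5] = 111
  val[6] = 111

9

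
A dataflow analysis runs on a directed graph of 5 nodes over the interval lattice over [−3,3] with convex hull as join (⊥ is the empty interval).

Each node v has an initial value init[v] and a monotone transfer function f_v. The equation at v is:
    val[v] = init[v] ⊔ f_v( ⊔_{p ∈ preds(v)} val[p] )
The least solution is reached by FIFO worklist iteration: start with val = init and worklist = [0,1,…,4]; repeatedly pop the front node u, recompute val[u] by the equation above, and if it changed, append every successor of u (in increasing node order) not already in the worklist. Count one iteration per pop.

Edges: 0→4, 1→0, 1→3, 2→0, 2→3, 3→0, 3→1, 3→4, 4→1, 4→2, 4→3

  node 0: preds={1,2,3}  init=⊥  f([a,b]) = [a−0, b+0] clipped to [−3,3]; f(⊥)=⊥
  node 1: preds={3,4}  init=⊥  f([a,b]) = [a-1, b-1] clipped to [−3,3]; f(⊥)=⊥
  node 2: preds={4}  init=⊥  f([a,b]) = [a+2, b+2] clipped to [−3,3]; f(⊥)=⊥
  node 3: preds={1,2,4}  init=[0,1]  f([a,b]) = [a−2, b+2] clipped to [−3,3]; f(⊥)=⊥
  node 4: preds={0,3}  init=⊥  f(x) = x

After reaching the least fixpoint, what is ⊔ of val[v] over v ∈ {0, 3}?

[-3,3]

Trace (16 dequeues):
  [1] u=0 | in [0,1] | out [0,1] | prev ⊥ | push {}
  [2] u=1 | in [0,1] | out [-1,0] | prev ⊥ | push {0}
  [3] u=2 | in ⊥ | out ⊥ | ==
  [4] u=3 | in [-1,0] | out [-3,2] | prev [0,1] | push {1}
  [5] u=4 | in [-3,2] | out [-3,2] | prev ⊥ | push {2,3}
  [6] u=0 | in [-3,2] | out [-3,2] | prev [0,1] | push {4}
  [7] u=1 | in [-3,2] | out [-3,1] | prev [-1,0] | push {0}
  [8] u=2 | in [-3,2] | out [-1,3] | prev ⊥ | push {}
  [9] u=3 | in [-3,3] | out [-3,3] | prev [-3,2] | push {1}
  [10] u=4 | in [-3,3] | out [-3,3] | prev [-3,2] | push {2,3}
  [11] u=0 | in [-3,3] | out [-3,3] | prev [-3,2] | push {4}
  [12] u=1 | in [-3,3] | out [-3,2] | prev [-3,1] | push {0}
  [13] u=2 | in [-3,3] | out [-1,3] | ==
  [14] u=3 | in [-3,3] | out [-3,3] | ==
  [15] u=4 | in [-3,3] | out [-3,3] | ==
  [16] u=0 | in [-3,3] | out [-3,3] | ==

Converged values:
  [0] [-3,3]
  [1] [-3,2]
  [2] [-1,3]
  [3] [-3,3]
  [4] [-3,3]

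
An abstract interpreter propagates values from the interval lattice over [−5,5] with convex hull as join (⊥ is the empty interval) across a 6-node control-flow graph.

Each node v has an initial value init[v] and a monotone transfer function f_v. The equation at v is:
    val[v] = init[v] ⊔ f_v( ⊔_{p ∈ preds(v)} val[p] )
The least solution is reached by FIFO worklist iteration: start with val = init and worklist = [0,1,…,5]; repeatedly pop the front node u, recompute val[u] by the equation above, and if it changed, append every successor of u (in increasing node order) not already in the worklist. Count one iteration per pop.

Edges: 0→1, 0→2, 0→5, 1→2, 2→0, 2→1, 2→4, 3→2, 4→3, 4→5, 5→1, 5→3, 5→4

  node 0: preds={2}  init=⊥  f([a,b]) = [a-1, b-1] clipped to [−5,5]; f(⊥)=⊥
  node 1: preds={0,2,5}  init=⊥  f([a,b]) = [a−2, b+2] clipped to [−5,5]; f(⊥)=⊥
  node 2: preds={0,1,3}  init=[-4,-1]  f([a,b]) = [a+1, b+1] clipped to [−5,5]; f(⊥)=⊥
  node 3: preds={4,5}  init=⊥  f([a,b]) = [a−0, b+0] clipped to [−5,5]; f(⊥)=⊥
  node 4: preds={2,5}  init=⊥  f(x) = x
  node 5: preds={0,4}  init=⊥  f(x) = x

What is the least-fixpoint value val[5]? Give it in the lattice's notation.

[-5,5]

Iteration log — 22 steps:
  step 1. node 0  ⊔preds=[-4,-1]  new=[-5,-2]  old=⊥  +wl: 
  step 2. node 1  ⊔preds=[-5,-1]  new=[-5,1]  old=⊥  +wl: 
  step 3. node 2  ⊔preds=[-5,1]  new=[-4,2]  old=[-4,-1]  +wl: 0,1
  step 4. node 3  ⊔preds=⊥  new=⊥  stable
  step 5. node 4  ⊔preds=[-4,2]  new=[-4,2]  old=⊥  +wl: 3
  step 6. node 5  ⊔preds=[-5,2]  new=[-5,2]  old=⊥  +wl: 4
  step 7. node 0  ⊔preds=[-4,2]  new=[-5,1]  old=[-5,-2]  +wl: 2,5
  step 8. node 1  ⊔preds=[-5,2]  new=[-5,4]  old=[-5,1]  +wl: 
  step 9. node 3  ⊔preds=[-5,2]  new=[-5,2]  old=⊥  +wl: 
  step 10. node 4  ⊔preds=[-5,2]  new=[-5,2]  old=[-4,2]  +wl: 3
  step 11. node 2  ⊔preds=[-5,4]  new=[-4,5]  old=[-4,2]  +wl: 0,1,4
  step 12. node 5  ⊔preds=[-5,2]  new=[-5,2]  stable
  step 13. node 3  ⊔preds=[-5,2]  new=[-5,2]  stable
  step 14. node 0  ⊔preds=[-4,5]  new=[-5,4]  old=[-5,1]  +wl: 2,5
  step 15. node 1  ⊔preds=[-5,5]  new=[-5,5]  old=[-5,4]  +wl: 
  step 16. node 4  ⊔preds=[-5,5]  new=[-5,5]  old=[-5,2]  +wl: 3
  step 17. node 2  ⊔preds=[-5,5]  new=[-4,5]  stable
  step 18. node 5  ⊔preds=[-5,5]  new=[-5,5]  old=[-5,2]  +wl: 1,4
  step 19. node 3  ⊔preds=[-5,5]  new=[-5,5]  old=[-5,2]  +wl: 2
  step 20. node 1  ⊔preds=[-5,5]  new=[-5,5]  stable
  step 21. node 4  ⊔preds=[-5,5]  new=[-5,5]  stable
  step 22. node 2  ⊔preds=[-5,5]  new=[-4,5]  stable

Least fixpoint reached:
  node 0: [-5,4]
  node 1: [-5,5]
  node 2: [-4,5]
  node 3: [-5,5]
  node 4: [-5,5]
  node 5: [-5,5]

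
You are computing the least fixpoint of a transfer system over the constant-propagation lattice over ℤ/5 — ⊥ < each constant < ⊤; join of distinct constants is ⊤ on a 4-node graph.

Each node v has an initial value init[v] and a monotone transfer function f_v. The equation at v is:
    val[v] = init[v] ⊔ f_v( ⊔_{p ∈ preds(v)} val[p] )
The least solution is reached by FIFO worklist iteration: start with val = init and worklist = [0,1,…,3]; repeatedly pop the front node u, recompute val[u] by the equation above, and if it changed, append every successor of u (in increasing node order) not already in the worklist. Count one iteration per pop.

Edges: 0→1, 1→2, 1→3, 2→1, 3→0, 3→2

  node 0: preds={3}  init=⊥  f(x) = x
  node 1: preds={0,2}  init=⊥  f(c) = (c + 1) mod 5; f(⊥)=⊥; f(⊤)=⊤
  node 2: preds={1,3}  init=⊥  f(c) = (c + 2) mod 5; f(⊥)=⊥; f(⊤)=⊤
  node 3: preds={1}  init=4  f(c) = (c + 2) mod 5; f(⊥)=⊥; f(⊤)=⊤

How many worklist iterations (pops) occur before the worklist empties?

9

Trace (9 dequeues):
  [1] u=0 | in 4 | out 4 | prev ⊥ | push {}
  [2] u=1 | in 4 | out 0 | prev ⊥ | push {}
  [3] u=2 | in ⊤ | out ⊤ | prev ⊥ | push {1}
  [4] u=3 | in 0 | out ⊤ | prev 4 | push {0,2}
  [5] u=1 | in ⊤ | out ⊤ | prev 0 | push {3}
  [6] u=0 | in ⊤ | out ⊤ | prev 4 | push {1}
  [7] u=2 | in ⊤ | out ⊤ | ==
  [8] u=3 | in ⊤ | out ⊤ | ==
  [9] u=1 | in ⊤ | out ⊤ | ==

Converged values:
  [0] ⊤
  [1] ⊤
  [2] ⊤
  [3] ⊤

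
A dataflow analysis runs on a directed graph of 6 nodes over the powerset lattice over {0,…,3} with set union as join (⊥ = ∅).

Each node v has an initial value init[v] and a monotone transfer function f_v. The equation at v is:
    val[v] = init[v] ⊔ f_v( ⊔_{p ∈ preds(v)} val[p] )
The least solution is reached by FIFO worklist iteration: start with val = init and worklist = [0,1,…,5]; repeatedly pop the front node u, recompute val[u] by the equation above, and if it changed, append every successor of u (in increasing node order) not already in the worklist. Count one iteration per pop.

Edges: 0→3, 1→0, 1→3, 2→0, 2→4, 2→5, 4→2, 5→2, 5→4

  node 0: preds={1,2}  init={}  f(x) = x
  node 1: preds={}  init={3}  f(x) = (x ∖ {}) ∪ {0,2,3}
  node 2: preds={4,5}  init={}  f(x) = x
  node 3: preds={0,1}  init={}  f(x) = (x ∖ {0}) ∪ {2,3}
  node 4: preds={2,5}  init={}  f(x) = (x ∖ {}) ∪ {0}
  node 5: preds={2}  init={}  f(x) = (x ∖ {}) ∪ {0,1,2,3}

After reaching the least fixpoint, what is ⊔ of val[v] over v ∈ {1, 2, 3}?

Worklist (14 pops):
  #1 pop 0: in={3} → {3} (was {}); enqueue []
  #2 pop 1: in={} → {0,2,3} (was {3}); enqueue [0]
  #3 pop 2: in={} → {} (no change)
  #4 pop 3: in={0,2,3} → {2,3} (was {}); enqueue []
  #5 pop 4: in={} → {0} (was {}); enqueue [2]
  #6 pop 5: in={} → {0,1,2,3} (was {}); enqueue [4]
  #7 pop 0: in={0,2,3} → {0,2,3} (was {3}); enqueue [3]
  #8 pop 2: in={0,1,2,3} → {0,1,2,3} (was {}); enqueue [0,5]
  #9 pop 4: in={0,1,2,3} → {0,1,2,3} (was {0}); enqueue [2]
  #10 pop 3: in={0,2,3} → {2,3} (no change)
  #11 pop 0: in={0,1,2,3} → {0,1,2,3} (was {0,2,3}); enqueue [3]
  #12 pop 5: in={0,1,2,3} → {0,1,2,3} (no change)
  #13 pop 2: in={0,1,2,3} → {0,1,2,3} (no change)
  #14 pop 3: in={0,1,2,3} → {1,2,3} (was {2,3}); enqueue []

Fixpoint:
  val[0] = {0,1,2,3}
  val[1] = {0,2,3}
  val[2] = {0,1,2,3}
  val[3] = {1,2,3}
  val[4] = {0,1,2,3}
  val[5] = {0,1,2,3}

{0,1,2,3}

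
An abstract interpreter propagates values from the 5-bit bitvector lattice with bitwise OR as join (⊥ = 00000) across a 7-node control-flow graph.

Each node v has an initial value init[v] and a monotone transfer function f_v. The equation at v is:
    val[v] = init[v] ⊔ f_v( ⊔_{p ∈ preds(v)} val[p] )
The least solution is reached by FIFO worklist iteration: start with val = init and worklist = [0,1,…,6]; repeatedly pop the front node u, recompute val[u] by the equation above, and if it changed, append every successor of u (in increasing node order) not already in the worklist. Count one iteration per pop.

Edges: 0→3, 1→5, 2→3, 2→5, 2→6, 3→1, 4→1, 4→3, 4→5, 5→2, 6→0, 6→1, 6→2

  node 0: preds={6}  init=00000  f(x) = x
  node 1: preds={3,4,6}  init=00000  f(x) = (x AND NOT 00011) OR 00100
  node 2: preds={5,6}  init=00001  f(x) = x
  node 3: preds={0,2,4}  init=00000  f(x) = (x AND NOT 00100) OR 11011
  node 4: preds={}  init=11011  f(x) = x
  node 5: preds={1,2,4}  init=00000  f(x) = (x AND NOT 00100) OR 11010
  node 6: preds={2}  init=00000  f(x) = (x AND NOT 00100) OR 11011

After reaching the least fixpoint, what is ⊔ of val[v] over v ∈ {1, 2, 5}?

Trace (13 dequeues):
  [1] u=0 | in 00000 | out 00000 | ==
  [2] u=1 | in 11011 | out 11100 | prev 00000 | push {}
  [3] u=2 | in 00000 | out 00001 | ==
  [4] u=3 | in 11011 | out 11011 | prev 00000 | push {1}
  [5] u=4 | in 00000 | out 11011 | ==
  [6] u=5 | in 11111 | out 11011 | prev 00000 | push {2}
  [7] u=6 | in 00001 | out 11011 | prev 00000 | push {0}
  [8] u=1 | in 11011 | out 11100 | ==
  [9] u=2 | in 11011 | out 11011 | prev 00001 | push {3,5,6}
  [10] u=0 | in 11011 | out 11011 | prev 00000 | push {}
  [11] u=3 | in 11011 | out 11011 | ==
  [12] u=5 | in 11111 | out 11011 | ==
  [13] u=6 | in 11011 | out 11011 | ==

Converged values:
  [0] 11011
  [1] 11100
  [2] 11011
  [3] 11011
  [4] 11011
  [5] 11011
  [6] 11011

11111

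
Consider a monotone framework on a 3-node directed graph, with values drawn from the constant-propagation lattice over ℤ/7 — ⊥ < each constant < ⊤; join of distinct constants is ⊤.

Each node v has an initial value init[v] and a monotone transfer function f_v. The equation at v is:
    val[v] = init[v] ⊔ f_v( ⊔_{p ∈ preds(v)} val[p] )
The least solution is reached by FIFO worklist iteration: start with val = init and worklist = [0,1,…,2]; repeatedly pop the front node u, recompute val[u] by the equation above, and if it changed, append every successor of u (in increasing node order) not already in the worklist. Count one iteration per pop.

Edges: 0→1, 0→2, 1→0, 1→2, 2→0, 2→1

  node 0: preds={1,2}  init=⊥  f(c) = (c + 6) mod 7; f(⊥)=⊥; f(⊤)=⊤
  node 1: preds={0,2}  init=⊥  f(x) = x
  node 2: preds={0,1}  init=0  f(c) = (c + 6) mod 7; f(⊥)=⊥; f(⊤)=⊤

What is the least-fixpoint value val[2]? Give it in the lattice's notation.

Iteration log — 6 steps:
  step 1. node 0  ⊔preds=0  new=6  old=⊥  +wl: 
  step 2. node 1  ⊔preds=⊤  new=⊤  old=⊥  +wl: 0
  step 3. node 2  ⊔preds=⊤  new=⊤  old=0  +wl: 1
  step 4. node 0  ⊔preds=⊤  new=⊤  old=6  +wl: 2
  step 5. node 1  ⊔preds=⊤  new=⊤  stable
  step 6. node 2  ⊔preds=⊤  new=⊤  stable

Least fixpoint reached:
  node 0: ⊤
  node 1: ⊤
  node 2: ⊤

⊤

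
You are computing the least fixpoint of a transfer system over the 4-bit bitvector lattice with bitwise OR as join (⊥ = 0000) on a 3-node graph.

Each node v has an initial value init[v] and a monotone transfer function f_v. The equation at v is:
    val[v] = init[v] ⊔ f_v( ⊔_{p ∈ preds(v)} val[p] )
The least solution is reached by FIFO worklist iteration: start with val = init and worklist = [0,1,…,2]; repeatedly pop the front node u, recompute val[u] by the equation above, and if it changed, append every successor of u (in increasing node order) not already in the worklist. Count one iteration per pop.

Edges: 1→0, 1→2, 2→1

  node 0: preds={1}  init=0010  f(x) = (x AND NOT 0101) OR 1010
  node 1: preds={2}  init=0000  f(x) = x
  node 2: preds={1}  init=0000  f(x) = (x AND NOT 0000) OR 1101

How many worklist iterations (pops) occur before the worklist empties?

Iteration log — 6 steps:
  step 1. node 0  ⊔preds=0000  new=1010  old=0010  +wl: 
  step 2. node 1  ⊔preds=0000  new=0000  stable
  step 3. node 2  ⊔preds=0000  new=1101  old=0000  +wl: 1
  step 4. node 1  ⊔preds=1101  new=1101  old=0000  +wl: 0,2
  step 5. node 0  ⊔preds=1101  new=1010  stable
  step 6. node 2  ⊔preds=1101  new=1101  stable

Least fixpoint reached:
  node 0: 1010
  node 1: 1101
  node 2: 1101

6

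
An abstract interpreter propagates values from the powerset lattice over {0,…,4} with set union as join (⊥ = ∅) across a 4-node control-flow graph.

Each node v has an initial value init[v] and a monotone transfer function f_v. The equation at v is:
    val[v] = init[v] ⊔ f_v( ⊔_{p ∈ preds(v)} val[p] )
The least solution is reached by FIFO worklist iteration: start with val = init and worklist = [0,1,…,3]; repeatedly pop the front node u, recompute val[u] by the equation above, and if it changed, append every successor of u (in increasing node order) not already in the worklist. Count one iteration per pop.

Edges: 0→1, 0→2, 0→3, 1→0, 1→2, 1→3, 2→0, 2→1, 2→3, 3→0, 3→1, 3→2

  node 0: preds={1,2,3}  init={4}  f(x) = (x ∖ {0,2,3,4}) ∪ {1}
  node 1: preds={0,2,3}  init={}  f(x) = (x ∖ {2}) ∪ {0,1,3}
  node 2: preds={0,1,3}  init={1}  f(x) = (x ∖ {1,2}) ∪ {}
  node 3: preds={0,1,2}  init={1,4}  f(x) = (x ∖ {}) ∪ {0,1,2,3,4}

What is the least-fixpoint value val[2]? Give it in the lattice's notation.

Trace (7 dequeues):
  [1] u=0 | in {1,4} | out {1,4} | prev {4} | push {}
  [2] u=1 | in {1,4} | out {0,1,3,4} | prev {} | push {0}
  [3] u=2 | in {0,1,3,4} | out {0,1,3,4} | prev {1} | push {1}
  [4] u=3 | in {0,1,3,4} | out {0,1,2,3,4} | prev {1,4} | push {2}
  [5] u=0 | in {0,1,2,3,4} | out {1,4} | ==
  [6] u=1 | in {0,1,2,3,4} | out {0,1,3,4} | ==
  [7] u=2 | in {0,1,2,3,4} | out {0,1,3,4} | ==

Converged values:
  [0] {1,4}
  [1] {0,1,3,4}
  [2] {0,1,3,4}
  [3] {0,1,2,3,4}

{0,1,3,4}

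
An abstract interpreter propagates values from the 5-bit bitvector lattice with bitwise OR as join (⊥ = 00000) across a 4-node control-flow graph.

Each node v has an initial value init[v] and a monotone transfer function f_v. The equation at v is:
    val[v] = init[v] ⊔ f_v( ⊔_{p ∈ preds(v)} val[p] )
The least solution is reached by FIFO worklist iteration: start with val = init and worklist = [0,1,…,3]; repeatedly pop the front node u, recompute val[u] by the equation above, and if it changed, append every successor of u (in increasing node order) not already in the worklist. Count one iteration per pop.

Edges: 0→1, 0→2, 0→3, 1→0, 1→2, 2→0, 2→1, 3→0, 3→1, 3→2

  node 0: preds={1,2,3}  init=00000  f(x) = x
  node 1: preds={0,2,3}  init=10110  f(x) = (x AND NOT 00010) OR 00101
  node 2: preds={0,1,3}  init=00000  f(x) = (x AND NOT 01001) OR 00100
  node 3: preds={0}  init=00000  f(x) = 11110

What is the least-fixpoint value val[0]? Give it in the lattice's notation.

11111

Worklist (9 pops):
  #1 pop 0: in=10110 → 10110 (was 00000); enqueue []
  #2 pop 1: in=10110 → 10111 (was 10110); enqueue [0]
  #3 pop 2: in=10111 → 10110 (was 00000); enqueue [1]
  #4 pop 3: in=10110 → 11110 (was 00000); enqueue [2]
  #5 pop 0: in=11111 → 11111 (was 10110); enqueue [3]
  #6 pop 1: in=11111 → 11111 (was 10111); enqueue [0]
  #7 pop 2: in=11111 → 10110 (no change)
  #8 pop 3: in=11111 → 11110 (no change)
  #9 pop 0: in=11111 → 11111 (no change)

Fixpoint:
  val[0] = 11111
  val[1] = 11111
  val[2] = 10110
  val[3] = 11110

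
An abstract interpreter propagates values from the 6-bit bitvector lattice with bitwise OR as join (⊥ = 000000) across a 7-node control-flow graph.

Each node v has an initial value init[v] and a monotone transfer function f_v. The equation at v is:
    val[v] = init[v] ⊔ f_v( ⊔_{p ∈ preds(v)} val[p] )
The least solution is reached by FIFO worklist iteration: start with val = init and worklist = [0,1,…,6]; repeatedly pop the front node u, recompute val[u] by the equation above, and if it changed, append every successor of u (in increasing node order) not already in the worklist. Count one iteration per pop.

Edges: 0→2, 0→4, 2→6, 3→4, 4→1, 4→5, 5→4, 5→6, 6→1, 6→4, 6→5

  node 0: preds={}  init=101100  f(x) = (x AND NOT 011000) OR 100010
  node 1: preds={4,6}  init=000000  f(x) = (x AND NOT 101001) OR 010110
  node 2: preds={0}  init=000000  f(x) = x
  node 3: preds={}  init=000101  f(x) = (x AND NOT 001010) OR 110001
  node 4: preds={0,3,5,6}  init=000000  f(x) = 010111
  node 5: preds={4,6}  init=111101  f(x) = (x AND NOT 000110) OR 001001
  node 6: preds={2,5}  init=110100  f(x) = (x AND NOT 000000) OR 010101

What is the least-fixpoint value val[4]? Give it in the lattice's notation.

Iteration log — 10 steps:
  step 1. node 0  ⊔preds=000000  new=101110  old=101100  +wl: 
  step 2. node 1  ⊔preds=110100  new=010110  old=000000  +wl: 
  step 3. node 2  ⊔preds=101110  new=101110  old=000000  +wl: 
  step 4. node 3  ⊔preds=000000  new=110101  old=000101  +wl: 
  step 5. node 4  ⊔preds=111111  new=010111  old=000000  +wl: 1
  step 6. node 5  ⊔preds=110111  new=111101  stable
  step 7. node 6  ⊔preds=111111  new=111111  old=110100  +wl: 4,5
  step 8. node 1  ⊔preds=111111  new=010110  stable
  step 9. node 4  ⊔preds=111111  new=010111  stable
  step 10. node 5  ⊔preds=111111  new=111101  stable

Least fixpoint reached:
  node 0: 101110
  node 1: 010110
  node 2: 101110
  node 3: 110101
  node 4: 010111
  node 5: 111101
  node 6: 111111

010111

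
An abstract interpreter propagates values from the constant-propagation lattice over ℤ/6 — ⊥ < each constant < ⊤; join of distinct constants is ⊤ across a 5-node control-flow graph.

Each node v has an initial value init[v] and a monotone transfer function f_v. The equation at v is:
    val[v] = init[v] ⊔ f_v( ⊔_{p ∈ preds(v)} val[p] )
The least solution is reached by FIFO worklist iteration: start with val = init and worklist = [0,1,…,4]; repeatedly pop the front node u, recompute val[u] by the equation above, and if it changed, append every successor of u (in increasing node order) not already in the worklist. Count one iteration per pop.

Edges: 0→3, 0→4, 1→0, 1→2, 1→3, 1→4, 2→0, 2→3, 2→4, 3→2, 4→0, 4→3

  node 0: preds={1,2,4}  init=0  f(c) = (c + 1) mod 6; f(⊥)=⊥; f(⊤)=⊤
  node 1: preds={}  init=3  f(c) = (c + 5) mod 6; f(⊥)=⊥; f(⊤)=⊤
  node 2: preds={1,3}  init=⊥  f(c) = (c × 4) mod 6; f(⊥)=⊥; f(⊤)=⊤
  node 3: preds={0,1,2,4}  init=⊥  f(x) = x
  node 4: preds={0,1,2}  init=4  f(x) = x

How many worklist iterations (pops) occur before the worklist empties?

Trace (10 dequeues):
  [1] u=0 | in ⊤ | out ⊤ | prev 0 | push {}
  [2] u=1 | in ⊥ | out 3 | ==
  [3] u=2 | in 3 | out 0 | prev ⊥ | push {0}
  [4] u=3 | in ⊤ | out ⊤ | prev ⊥ | push {2}
  [5] u=4 | in ⊤ | out ⊤ | prev 4 | push {3}
  [6] u=0 | in ⊤ | out ⊤ | ==
  [7] u=2 | in ⊤ | out ⊤ | prev 0 | push {0,4}
  [8] u=3 | in ⊤ | out ⊤ | ==
  [9] u=0 | in ⊤ | out ⊤ | ==
  [10] u=4 | in ⊤ | out ⊤ | ==

Converged values:
  [0] ⊤
  [1] 3
  [2] ⊤
  [3] ⊤
  [4] ⊤

10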